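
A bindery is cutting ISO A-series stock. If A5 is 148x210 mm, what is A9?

A6: ⌊210/2⌋ × 148 = 105 × 148 mm
A7: ⌊148/2⌋ × 105 = 74 × 105 mm
A8: ⌊105/2⌋ × 74 = 52 × 74 mm
A9: ⌊74/2⌋ × 52 = 37 × 52 mm

37 × 52 mm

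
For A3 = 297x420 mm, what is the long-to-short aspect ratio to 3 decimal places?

1.414

420 / 297 = 1.414
Matches √2 ≈ 1.414 — the ISO 216 defining ratio.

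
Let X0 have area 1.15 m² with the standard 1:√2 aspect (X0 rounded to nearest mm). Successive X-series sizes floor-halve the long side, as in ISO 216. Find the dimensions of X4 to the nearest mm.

225 × 318 mm

Let X0's short side be w mm. w · w√2 = 1.15 m² = 1,150,000 mm², so w ≈ 901.8 mm and w√2 ≈ 1275.3 mm → X0 = 902 × 1275 mm.
X1: ⌊1275/2⌋ × 902 = 637 × 902 mm
X2: ⌊902/2⌋ × 637 = 451 × 637 mm
X3: ⌊637/2⌋ × 451 = 318 × 451 mm
X4: ⌊451/2⌋ × 318 = 225 × 318 mm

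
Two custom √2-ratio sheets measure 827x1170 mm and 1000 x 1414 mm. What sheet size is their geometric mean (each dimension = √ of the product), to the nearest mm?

909 × 1286 mm

Short side: √(827 · 1000) = √827000 ≈ 909.4 → 909 mm
Long side: √(1170 · 1414) = √1654380 ≈ 1286.2 → 1286 mm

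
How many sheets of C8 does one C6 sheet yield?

4

Each ISO step halves the sheet: 1 × C6 → 2 × C7 → 4 × C8
From C6 to C8 is 2 halving steps: 2^2 = 4.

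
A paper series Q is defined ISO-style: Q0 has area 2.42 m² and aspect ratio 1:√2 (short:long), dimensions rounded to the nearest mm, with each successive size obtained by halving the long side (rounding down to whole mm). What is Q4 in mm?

Let Q0's short side be w mm. w · w√2 = 2.42 m² = 2,420,000 mm², so w ≈ 1308.1 mm and w√2 ≈ 1850.0 mm → Q0 = 1308 × 1850 mm.
Q1: ⌊1850/2⌋ × 1308 = 925 × 1308 mm
Q2: ⌊1308/2⌋ × 925 = 654 × 925 mm
Q3: ⌊925/2⌋ × 654 = 462 × 654 mm
Q4: ⌊654/2⌋ × 462 = 327 × 462 mm

327 × 462 mm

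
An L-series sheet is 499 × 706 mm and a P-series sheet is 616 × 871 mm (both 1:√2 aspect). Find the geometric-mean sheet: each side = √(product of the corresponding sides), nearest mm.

554 × 784 mm

Short side: √(499 · 616) = √307384 ≈ 554.4 → 554 mm
Long side: √(706 · 871) = √614926 ≈ 784.2 → 784 mm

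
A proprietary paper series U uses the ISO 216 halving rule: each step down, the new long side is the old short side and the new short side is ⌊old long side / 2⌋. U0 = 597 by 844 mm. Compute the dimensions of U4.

149 × 211 mm

U1: ⌊844/2⌋ × 597 = 422 × 597 mm
U2: ⌊597/2⌋ × 422 = 298 × 422 mm
U3: ⌊422/2⌋ × 298 = 211 × 298 mm
U4: ⌊298/2⌋ × 211 = 149 × 211 mm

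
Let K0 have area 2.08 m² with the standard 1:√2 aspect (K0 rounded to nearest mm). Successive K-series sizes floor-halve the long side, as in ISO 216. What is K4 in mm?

Let K0's short side be w mm. w · w√2 = 2.08 m² = 2,080,000 mm², so w ≈ 1212.8 mm and w√2 ≈ 1715.1 mm → K0 = 1213 × 1715 mm.
K1: ⌊1715/2⌋ × 1213 = 857 × 1213 mm
K2: ⌊1213/2⌋ × 857 = 606 × 857 mm
K3: ⌊857/2⌋ × 606 = 428 × 606 mm
K4: ⌊606/2⌋ × 428 = 303 × 428 mm

303 × 428 mm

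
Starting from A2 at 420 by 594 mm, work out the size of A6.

105 × 148 mm

A3: ⌊594/2⌋ × 420 = 297 × 420 mm
A4: ⌊420/2⌋ × 297 = 210 × 297 mm
A5: ⌊297/2⌋ × 210 = 148 × 210 mm
A6: ⌊210/2⌋ × 148 = 105 × 148 mm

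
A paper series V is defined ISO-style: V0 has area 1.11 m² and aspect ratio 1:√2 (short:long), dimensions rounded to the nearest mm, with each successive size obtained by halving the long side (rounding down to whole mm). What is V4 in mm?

Let V0's short side be w mm. w · w√2 = 1.11 m² = 1,110,000 mm², so w ≈ 885.9 mm and w√2 ≈ 1252.9 mm → V0 = 886 × 1253 mm.
V1: ⌊1253/2⌋ × 886 = 626 × 886 mm
V2: ⌊886/2⌋ × 626 = 443 × 626 mm
V3: ⌊626/2⌋ × 443 = 313 × 443 mm
V4: ⌊443/2⌋ × 313 = 221 × 313 mm

221 × 313 mm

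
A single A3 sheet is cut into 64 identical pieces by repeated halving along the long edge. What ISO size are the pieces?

64 = 2^6, so 6 halving steps.
A3 → A4 → … → A9 after 6 steps.

A9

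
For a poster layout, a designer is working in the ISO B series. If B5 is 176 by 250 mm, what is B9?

44 × 62 mm

B6: ⌊250/2⌋ × 176 = 125 × 176 mm
B7: ⌊176/2⌋ × 125 = 88 × 125 mm
B8: ⌊125/2⌋ × 88 = 62 × 88 mm
B9: ⌊88/2⌋ × 62 = 44 × 62 mm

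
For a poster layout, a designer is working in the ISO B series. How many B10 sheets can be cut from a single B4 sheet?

Each ISO step halves the sheet: 1 × B4 → 2 × B5 → 4 × B6 → 8 × B7 → …
From B4 to B10 is 6 halving steps: 2^6 = 64.

64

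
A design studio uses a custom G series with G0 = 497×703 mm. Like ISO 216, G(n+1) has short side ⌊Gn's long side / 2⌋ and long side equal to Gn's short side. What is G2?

248 × 351 mm

G1: ⌊703/2⌋ × 497 = 351 × 497 mm
G2: ⌊497/2⌋ × 351 = 248 × 351 mm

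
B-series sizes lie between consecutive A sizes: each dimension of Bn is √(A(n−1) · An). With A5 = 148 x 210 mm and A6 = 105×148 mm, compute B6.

Short side: √(148 · 105) = √15540 ≈ 124.7 → 125 mm
Long side: √(210 · 148) = √31080 ≈ 176.3 → 176 mm

125 × 176 mm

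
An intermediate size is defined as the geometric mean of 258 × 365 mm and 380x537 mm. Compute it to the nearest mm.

313 × 443 mm

Short side: √(258 · 380) = √98040 ≈ 313.1 → 313 mm
Long side: √(365 · 537) = √196005 ≈ 442.7 → 443 mm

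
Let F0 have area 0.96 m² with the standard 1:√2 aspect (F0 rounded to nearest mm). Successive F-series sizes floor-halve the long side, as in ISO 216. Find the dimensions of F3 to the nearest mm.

Let F0's short side be w mm. w · w√2 = 0.96 m² = 960,000 mm², so w ≈ 823.9 mm and w√2 ≈ 1165.2 mm → F0 = 824 × 1165 mm.
F1: ⌊1165/2⌋ × 824 = 582 × 824 mm
F2: ⌊824/2⌋ × 582 = 412 × 582 mm
F3: ⌊582/2⌋ × 412 = 291 × 412 mm

291 × 412 mm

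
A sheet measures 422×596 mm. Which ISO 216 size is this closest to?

A2 (420 × 594 mm)

Aspect ratio 596/422 ≈ 1.412 — close to the ISO √2 ≈ 1.414.
In the A-series (A0 area = 1 m²): A2 = 420 × 594 mm.
Off by 4 mm total — nearest standard size.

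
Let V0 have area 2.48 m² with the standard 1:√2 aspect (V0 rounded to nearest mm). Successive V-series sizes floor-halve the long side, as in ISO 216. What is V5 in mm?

234 × 331 mm

Let V0's short side be w mm. w · w√2 = 2.48 m² = 2,480,000 mm², so w ≈ 1324.2 mm and w√2 ≈ 1872.8 mm → V0 = 1324 × 1873 mm.
V1: ⌊1873/2⌋ × 1324 = 936 × 1324 mm
V2: ⌊1324/2⌋ × 936 = 662 × 936 mm
V3: ⌊936/2⌋ × 662 = 468 × 662 mm
V4: ⌊662/2⌋ × 468 = 331 × 468 mm
V5: ⌊468/2⌋ × 331 = 234 × 331 mm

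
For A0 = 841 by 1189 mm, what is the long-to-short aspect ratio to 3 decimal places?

1.414

1189 / 841 = 1.414
Matches √2 ≈ 1.414 — the ISO 216 defining ratio.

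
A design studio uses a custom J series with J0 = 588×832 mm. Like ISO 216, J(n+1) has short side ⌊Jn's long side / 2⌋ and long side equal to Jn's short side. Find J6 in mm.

73 × 104 mm

J1 = 416 × 588 mm (from J0 by 1 halving).
J2: ⌊588/2⌋ × 416 = 294 × 416 mm
J3: ⌊416/2⌋ × 294 = 208 × 294 mm
J4: ⌊294/2⌋ × 208 = 147 × 208 mm
J5: ⌊208/2⌋ × 147 = 104 × 147 mm
J6: ⌊147/2⌋ × 104 = 73 × 104 mm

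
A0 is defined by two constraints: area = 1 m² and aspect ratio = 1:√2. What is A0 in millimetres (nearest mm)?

841 × 1189 mm

Let the short side be w mm. Then the long side is w√2 and w · w√2 = 10⁶ mm².
w² = 10⁶/√2, so w = 1000 / 2^(1/4) ≈ 840.9 mm; long side = 1000 · 2^(1/4) ≈ 1189.2 mm.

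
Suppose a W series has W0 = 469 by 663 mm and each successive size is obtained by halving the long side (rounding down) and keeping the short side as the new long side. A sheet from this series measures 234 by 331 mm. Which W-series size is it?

W2

W0: 469 × 663 mm
W1: 331 × 469 mm
W2: 234 × 331 mm
W3: 165 × 234 mm
→ matches W2.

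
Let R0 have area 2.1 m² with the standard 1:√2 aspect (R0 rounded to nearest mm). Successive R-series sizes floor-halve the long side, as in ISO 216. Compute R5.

Let R0's short side be w mm. w · w√2 = 2.1 m² = 2,100,000 mm², so w ≈ 1218.6 mm and w√2 ≈ 1723.3 mm → R0 = 1219 × 1723 mm.
R1: ⌊1723/2⌋ × 1219 = 861 × 1219 mm
R2: ⌊1219/2⌋ × 861 = 609 × 861 mm
R3: ⌊861/2⌋ × 609 = 430 × 609 mm
R4: ⌊609/2⌋ × 430 = 304 × 430 mm
R5: ⌊430/2⌋ × 304 = 215 × 304 mm

215 × 304 mm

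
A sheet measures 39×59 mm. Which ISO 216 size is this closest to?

C9 (40 × 57 mm)

Aspect ratio 59/39 ≈ 1.513 (ISO target is √2 ≈ 1.414).
In the C-series (envelope sizes, between A and B): C9 = 40 × 57 mm.
Off by 3 mm total — nearest standard size.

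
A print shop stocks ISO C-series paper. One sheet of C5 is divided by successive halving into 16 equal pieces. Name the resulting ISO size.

16 = 2^4, so 4 halving steps.
C5 → C6 → … → C9 after 4 steps.

C9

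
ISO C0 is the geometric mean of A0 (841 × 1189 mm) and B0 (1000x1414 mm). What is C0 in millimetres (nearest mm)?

917 × 1297 mm

Short: √(841 · 1000) = √841000 ≈ 917.1 mm.
Long: √(1189 · 1414) = √1681246 ≈ 1296.6 mm.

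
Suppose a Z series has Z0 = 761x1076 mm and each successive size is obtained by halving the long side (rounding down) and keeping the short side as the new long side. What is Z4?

Z1: ⌊1076/2⌋ × 761 = 538 × 761 mm
Z2: ⌊761/2⌋ × 538 = 380 × 538 mm
Z3: ⌊538/2⌋ × 380 = 269 × 380 mm
Z4: ⌊380/2⌋ × 269 = 190 × 269 mm

190 × 269 mm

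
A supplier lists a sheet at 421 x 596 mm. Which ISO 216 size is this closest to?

A2 (420 × 594 mm)

Aspect ratio 596/421 ≈ 1.416 — close to the ISO √2 ≈ 1.414.
In the A-series (A0 area = 1 m²): A2 = 420 × 594 mm.
Off by 3 mm total — nearest standard size.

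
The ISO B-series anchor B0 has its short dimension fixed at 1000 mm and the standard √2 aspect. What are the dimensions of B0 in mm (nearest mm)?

Short side = 1000 mm; long side = 1000√2 ≈ 1414.2 mm.

1000 × 1414 mm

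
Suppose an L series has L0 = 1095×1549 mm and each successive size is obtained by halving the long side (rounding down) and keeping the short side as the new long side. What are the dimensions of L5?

193 × 273 mm

L1: ⌊1549/2⌋ × 1095 = 774 × 1095 mm
L2: ⌊1095/2⌋ × 774 = 547 × 774 mm
L3: ⌊774/2⌋ × 547 = 387 × 547 mm
L4: ⌊547/2⌋ × 387 = 273 × 387 mm
L5: ⌊387/2⌋ × 273 = 193 × 273 mm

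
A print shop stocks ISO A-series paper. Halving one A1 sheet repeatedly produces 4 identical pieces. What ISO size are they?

A3

4 = 2^2, so 2 halving steps.
A1 → A2 → … → A3 after 2 steps.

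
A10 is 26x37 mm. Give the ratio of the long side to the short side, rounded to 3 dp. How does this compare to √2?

1.423

37 / 26 = 1.423
ISO 216 targets √2 ≈ 1.414; the +0.009 deviation is from mm rounding.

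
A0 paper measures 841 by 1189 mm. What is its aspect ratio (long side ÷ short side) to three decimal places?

1.414

1189 / 841 = 1.414
Matches √2 ≈ 1.414 — the ISO 216 defining ratio.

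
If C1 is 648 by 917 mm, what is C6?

C2: ⌊917/2⌋ × 648 = 458 × 648 mm
C3: ⌊648/2⌋ × 458 = 324 × 458 mm
C4: ⌊458/2⌋ × 324 = 229 × 324 mm
C5: ⌊324/2⌋ × 229 = 162 × 229 mm
C6: ⌊229/2⌋ × 162 = 114 × 162 mm

114 × 162 mm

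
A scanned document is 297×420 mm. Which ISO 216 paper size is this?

A3 (297 × 420 mm)

Aspect ratio 420/297 ≈ 1.414 — close to the ISO √2 ≈ 1.414.
In the A-series (A0 area = 1 m²): A3 = 297 × 420 mm.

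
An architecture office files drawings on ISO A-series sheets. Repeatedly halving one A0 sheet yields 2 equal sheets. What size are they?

2 = 2^1, so 1 halving step.
A0 → A1 → … → A1 after 1 step.

A1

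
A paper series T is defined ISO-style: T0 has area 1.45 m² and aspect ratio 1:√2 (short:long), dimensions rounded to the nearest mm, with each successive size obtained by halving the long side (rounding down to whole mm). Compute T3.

358 × 506 mm

Let T0's short side be w mm. w · w√2 = 1.45 m² = 1,450,000 mm², so w ≈ 1012.6 mm and w√2 ≈ 1432.0 mm → T0 = 1013 × 1432 mm.
T1: ⌊1432/2⌋ × 1013 = 716 × 1013 mm
T2: ⌊1013/2⌋ × 716 = 506 × 716 mm
T3: ⌊716/2⌋ × 506 = 358 × 506 mm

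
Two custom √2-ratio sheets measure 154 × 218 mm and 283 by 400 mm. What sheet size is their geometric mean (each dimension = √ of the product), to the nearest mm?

209 × 295 mm

Short side: √(154 · 283) = √43582 ≈ 208.8 → 209 mm
Long side: √(218 · 400) = √87200 ≈ 295.3 → 295 mm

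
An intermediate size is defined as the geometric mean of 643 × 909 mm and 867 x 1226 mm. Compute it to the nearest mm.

Short side: √(643 · 867) = √557481 ≈ 746.6 → 747 mm
Long side: √(909 · 1226) = √1114434 ≈ 1055.7 → 1056 mm

747 × 1056 mm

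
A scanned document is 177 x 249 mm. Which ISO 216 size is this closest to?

Aspect ratio 249/177 ≈ 1.407 — close to the ISO √2 ≈ 1.414.
In the B-series (B0 = 1000 × 1414 mm): B5 = 176 × 250 mm.
Off by 2 mm total — nearest standard size.

B5 (176 × 250 mm)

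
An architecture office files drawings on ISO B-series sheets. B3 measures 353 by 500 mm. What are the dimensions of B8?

B4: ⌊500/2⌋ × 353 = 250 × 353 mm
B5: ⌊353/2⌋ × 250 = 176 × 250 mm
B6: ⌊250/2⌋ × 176 = 125 × 176 mm
B7: ⌊176/2⌋ × 125 = 88 × 125 mm
B8: ⌊125/2⌋ × 88 = 62 × 88 mm

62 × 88 mm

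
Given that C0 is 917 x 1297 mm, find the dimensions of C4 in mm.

C1: ⌊1297/2⌋ × 917 = 648 × 917 mm
C2: ⌊917/2⌋ × 648 = 458 × 648 mm
C3: ⌊648/2⌋ × 458 = 324 × 458 mm
C4: ⌊458/2⌋ × 324 = 229 × 324 mm

229 × 324 mm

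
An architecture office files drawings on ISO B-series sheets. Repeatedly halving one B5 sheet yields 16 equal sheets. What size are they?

16 = 2^4, so 4 halving steps.
B5 → B6 → … → B9 after 4 steps.

B9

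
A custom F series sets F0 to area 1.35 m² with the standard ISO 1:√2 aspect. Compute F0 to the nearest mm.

Let the short side be w mm. Then w · w√2 = 1.35 m² = 1,350,000 mm².
w² = 1,350,000/√2, so w ≈ 977.0 mm; long side = w√2 ≈ 1381.7 mm.

977 × 1382 mm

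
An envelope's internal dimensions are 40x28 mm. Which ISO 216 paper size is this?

C10 (28 × 40 mm)

Aspect ratio 40/28 ≈ 1.429 — close to the ISO √2 ≈ 1.414.
In the C-series (envelope sizes, between A and B): C10 = 28 × 40 mm.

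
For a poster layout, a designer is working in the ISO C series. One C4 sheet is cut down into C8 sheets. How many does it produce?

Each ISO step halves the sheet: 1 × C4 → 2 × C5 → 4 × C6 → 8 × C7 → …
From C4 to C8 is 4 halving steps: 2^4 = 16.

16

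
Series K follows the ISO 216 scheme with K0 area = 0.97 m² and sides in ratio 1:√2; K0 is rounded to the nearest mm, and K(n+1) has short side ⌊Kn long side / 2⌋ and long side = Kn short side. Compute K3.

292 × 414 mm

Let K0's short side be w mm. w · w√2 = 0.97 m² = 970,000 mm², so w ≈ 828.2 mm and w√2 ≈ 1171.2 mm → K0 = 828 × 1171 mm.
K1: ⌊1171/2⌋ × 828 = 585 × 828 mm
K2: ⌊828/2⌋ × 585 = 414 × 585 mm
K3: ⌊585/2⌋ × 414 = 292 × 414 mm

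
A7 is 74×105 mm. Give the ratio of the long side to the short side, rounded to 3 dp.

1.419

105 / 74 = 1.419
ISO 216 targets √2 ≈ 1.414; the +0.005 deviation is from mm rounding.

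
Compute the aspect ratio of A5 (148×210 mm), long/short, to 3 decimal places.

210 / 148 = 1.419
ISO 216 targets √2 ≈ 1.414; the +0.005 deviation is from mm rounding.

1.419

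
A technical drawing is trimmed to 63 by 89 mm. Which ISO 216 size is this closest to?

Aspect ratio 89/63 ≈ 1.413 — close to the ISO √2 ≈ 1.414.
In the B-series (B0 = 1000 × 1414 mm): B8 = 62 × 88 mm.
Off by 2 mm total — nearest standard size.

B8 (62 × 88 mm)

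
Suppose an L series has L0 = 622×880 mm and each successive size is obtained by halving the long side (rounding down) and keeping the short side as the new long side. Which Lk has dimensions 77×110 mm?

L6

L0: 622 × 880 mm
L1: 440 × 622 mm
L2: 311 × 440 mm
L3: 220 × 311 mm
L4: 155 × 220 mm
L5: 110 × 155 mm
L6: 77 × 110 mm
L7: 55 × 77 mm
→ matches L6.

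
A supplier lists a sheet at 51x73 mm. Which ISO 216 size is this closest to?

A8 (52 × 74 mm)

Aspect ratio 73/51 ≈ 1.431 (ISO target is √2 ≈ 1.414).
In the A-series (A0 area = 1 m²): A8 = 52 × 74 mm.
Off by 2 mm total — nearest standard size.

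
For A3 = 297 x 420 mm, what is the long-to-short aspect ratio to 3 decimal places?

1.414

420 / 297 = 1.414
Matches √2 ≈ 1.414 — the ISO 216 defining ratio.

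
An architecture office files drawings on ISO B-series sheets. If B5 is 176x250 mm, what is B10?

31 × 44 mm

B6: ⌊250/2⌋ × 176 = 125 × 176 mm
B7: ⌊176/2⌋ × 125 = 88 × 125 mm
B8: ⌊125/2⌋ × 88 = 62 × 88 mm
B9: ⌊88/2⌋ × 62 = 44 × 62 mm
B10: ⌊62/2⌋ × 44 = 31 × 44 mm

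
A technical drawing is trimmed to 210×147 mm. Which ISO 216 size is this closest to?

A5 (148 × 210 mm)

Aspect ratio 210/147 ≈ 1.429 — close to the ISO √2 ≈ 1.414.
In the A-series (A0 area = 1 m²): A5 = 148 × 210 mm.
Off by 1 mm total — nearest standard size.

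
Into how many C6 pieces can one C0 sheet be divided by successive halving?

Each ISO step halves the sheet: 1 × C0 → 2 × C1 → 4 × C2 → 8 × C3 → …
From C0 to C6 is 6 halving steps: 2^6 = 64.

64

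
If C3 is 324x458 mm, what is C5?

C4: ⌊458/2⌋ × 324 = 229 × 324 mm
C5: ⌊324/2⌋ × 229 = 162 × 229 mm

162 × 229 mm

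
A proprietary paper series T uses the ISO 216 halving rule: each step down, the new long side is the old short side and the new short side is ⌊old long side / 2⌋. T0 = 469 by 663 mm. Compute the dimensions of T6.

58 × 82 mm

T1: ⌊663/2⌋ × 469 = 331 × 469 mm
T2: ⌊469/2⌋ × 331 = 234 × 331 mm
T3: ⌊331/2⌋ × 234 = 165 × 234 mm
T4: ⌊234/2⌋ × 165 = 117 × 165 mm
T5: ⌊165/2⌋ × 117 = 82 × 117 mm
T6: ⌊117/2⌋ × 82 = 58 × 82 mm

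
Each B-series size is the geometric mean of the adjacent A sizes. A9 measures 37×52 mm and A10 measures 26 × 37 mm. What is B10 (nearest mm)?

Short side: √(37 · 26) = √962 ≈ 31.0 → 31 mm
Long side: √(52 · 37) = √1924 ≈ 43.9 → 44 mm

31 × 44 mm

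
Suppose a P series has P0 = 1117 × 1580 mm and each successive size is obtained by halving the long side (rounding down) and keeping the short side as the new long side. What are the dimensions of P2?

558 × 790 mm

P1: ⌊1580/2⌋ × 1117 = 790 × 1117 mm
P2: ⌊1117/2⌋ × 790 = 558 × 790 mm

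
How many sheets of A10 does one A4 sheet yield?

Each ISO step halves the sheet: 1 × A4 → 2 × A5 → 4 × A6 → 8 × A7 → …
From A4 to A10 is 6 halving steps: 2^6 = 64.

64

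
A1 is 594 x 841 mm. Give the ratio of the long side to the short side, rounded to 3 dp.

1.416

841 / 594 = 1.416
ISO 216 targets √2 ≈ 1.414; the +0.002 deviation is from mm rounding.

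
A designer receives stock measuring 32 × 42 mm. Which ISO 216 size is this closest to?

B10 (31 × 44 mm)

Aspect ratio 42/32 ≈ 1.312 (ISO target is √2 ≈ 1.414).
In the B-series (B0 = 1000 × 1414 mm): B10 = 31 × 44 mm.
Off by 3 mm total — nearest standard size.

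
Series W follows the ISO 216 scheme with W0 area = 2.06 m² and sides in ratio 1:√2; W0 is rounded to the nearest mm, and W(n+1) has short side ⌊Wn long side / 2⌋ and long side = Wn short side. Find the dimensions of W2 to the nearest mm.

Let W0's short side be w mm. w · w√2 = 2.06 m² = 2,060,000 mm², so w ≈ 1206.9 mm and w√2 ≈ 1706.8 mm → W0 = 1207 × 1707 mm.
W1: ⌊1707/2⌋ × 1207 = 853 × 1207 mm
W2: ⌊1207/2⌋ × 853 = 603 × 853 mm

603 × 853 mm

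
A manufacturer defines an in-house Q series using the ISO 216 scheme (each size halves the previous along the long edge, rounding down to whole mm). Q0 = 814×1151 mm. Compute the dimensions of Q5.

Q1 = 575 × 814 mm (from Q0 by 1 halving).
Q2: ⌊814/2⌋ × 575 = 407 × 575 mm
Q3: ⌊575/2⌋ × 407 = 287 × 407 mm
Q4: ⌊407/2⌋ × 287 = 203 × 287 mm
Q5: ⌊287/2⌋ × 203 = 143 × 203 mm

143 × 203 mm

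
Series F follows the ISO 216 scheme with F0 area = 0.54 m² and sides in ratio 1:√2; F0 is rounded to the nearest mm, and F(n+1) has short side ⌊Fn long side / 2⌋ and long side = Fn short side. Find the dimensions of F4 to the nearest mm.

154 × 218 mm

Let F0's short side be w mm. w · w√2 = 0.54 m² = 540,000 mm², so w ≈ 617.9 mm and w√2 ≈ 873.9 mm → F0 = 618 × 874 mm.
F1: ⌊874/2⌋ × 618 = 437 × 618 mm
F2: ⌊618/2⌋ × 437 = 309 × 437 mm
F3: ⌊437/2⌋ × 309 = 218 × 309 mm
F4: ⌊309/2⌋ × 218 = 154 × 218 mm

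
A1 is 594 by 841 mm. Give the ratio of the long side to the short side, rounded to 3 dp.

841 / 594 = 1.416
ISO 216 targets √2 ≈ 1.414; the +0.002 deviation is from mm rounding.

1.416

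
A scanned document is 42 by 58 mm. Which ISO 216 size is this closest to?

C9 (40 × 57 mm)

Aspect ratio 58/42 ≈ 1.381 (ISO target is √2 ≈ 1.414).
In the C-series (envelope sizes, between A and B): C9 = 40 × 57 mm.
Off by 3 mm total — nearest standard size.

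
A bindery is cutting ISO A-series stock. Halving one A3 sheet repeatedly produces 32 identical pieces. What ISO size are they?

32 = 2^5, so 5 halving steps.
A3 → A4 → … → A8 after 5 steps.

A8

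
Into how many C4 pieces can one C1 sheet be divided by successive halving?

Each ISO step halves the sheet: 1 × C1 → 2 × C2 → 4 × C3 → 8 × C4
From C1 to C4 is 3 halving steps: 2^3 = 8.

8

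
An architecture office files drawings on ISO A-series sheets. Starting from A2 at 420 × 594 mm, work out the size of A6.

105 × 148 mm

A3: ⌊594/2⌋ × 420 = 297 × 420 mm
A4: ⌊420/2⌋ × 297 = 210 × 297 mm
A5: ⌊297/2⌋ × 210 = 148 × 210 mm
A6: ⌊210/2⌋ × 148 = 105 × 148 mm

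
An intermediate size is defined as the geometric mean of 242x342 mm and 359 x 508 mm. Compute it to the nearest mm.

295 × 417 mm

Short side: √(242 · 359) = √86878 ≈ 294.8 → 295 mm
Long side: √(342 · 508) = √173736 ≈ 416.8 → 417 mm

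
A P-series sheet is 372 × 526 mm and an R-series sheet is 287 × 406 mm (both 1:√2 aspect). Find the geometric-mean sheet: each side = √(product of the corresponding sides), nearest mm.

Short side: √(372 · 287) = √106764 ≈ 326.7 → 327 mm
Long side: √(526 · 406) = √213556 ≈ 462.1 → 462 mm

327 × 462 mm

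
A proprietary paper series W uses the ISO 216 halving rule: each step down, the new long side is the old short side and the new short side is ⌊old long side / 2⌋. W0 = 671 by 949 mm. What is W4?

W1: ⌊949/2⌋ × 671 = 474 × 671 mm
W2: ⌊671/2⌋ × 474 = 335 × 474 mm
W3: ⌊474/2⌋ × 335 = 237 × 335 mm
W4: ⌊335/2⌋ × 237 = 167 × 237 mm

167 × 237 mm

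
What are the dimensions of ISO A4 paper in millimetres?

210 × 297 mm

A0 = 841 × 1189 mm (A0 has area 1 m², aspect 1:√2).
A1: ⌊1189/2⌋ × 841 = 594 × 841 mm
A2: ⌊841/2⌋ × 594 = 420 × 594 mm
A3: ⌊594/2⌋ × 420 = 297 × 420 mm
A4: ⌊420/2⌋ × 297 = 210 × 297 mm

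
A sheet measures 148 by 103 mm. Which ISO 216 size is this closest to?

Aspect ratio 148/103 ≈ 1.437 (ISO target is √2 ≈ 1.414).
In the A-series (A0 area = 1 m²): A6 = 105 × 148 mm.
Off by 2 mm total — nearest standard size.

A6 (105 × 148 mm)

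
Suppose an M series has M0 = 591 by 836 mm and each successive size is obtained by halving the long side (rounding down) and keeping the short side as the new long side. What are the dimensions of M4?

147 × 209 mm

M1: ⌊836/2⌋ × 591 = 418 × 591 mm
M2: ⌊591/2⌋ × 418 = 295 × 418 mm
M3: ⌊418/2⌋ × 295 = 209 × 295 mm
M4: ⌊295/2⌋ × 209 = 147 × 209 mm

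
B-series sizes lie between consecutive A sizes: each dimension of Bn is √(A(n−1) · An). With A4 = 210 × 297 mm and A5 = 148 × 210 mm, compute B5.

176 × 250 mm

Short side: √(210 · 148) = √31080 ≈ 176.3 → 176 mm
Long side: √(297 · 210) = √62370 ≈ 249.7 → 250 mm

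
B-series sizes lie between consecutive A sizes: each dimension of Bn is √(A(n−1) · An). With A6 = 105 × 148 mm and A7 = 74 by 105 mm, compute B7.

88 × 125 mm

Short side: √(105 · 74) = √7770 ≈ 88.1 → 88 mm
Long side: √(148 · 105) = √15540 ≈ 124.7 → 125 mm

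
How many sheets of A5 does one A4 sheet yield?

2

Each ISO step halves the sheet: 1 × A4 → 2 × A5
From A4 to A5 is 1 halving step: 2^1 = 2.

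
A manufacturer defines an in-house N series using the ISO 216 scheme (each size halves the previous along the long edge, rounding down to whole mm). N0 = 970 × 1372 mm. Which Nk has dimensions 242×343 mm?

N4

N0: 970 × 1372 mm
N1: 686 × 970 mm
N2: 485 × 686 mm
N3: 343 × 485 mm
N4: 242 × 343 mm
N5: 171 × 242 mm
→ matches N4.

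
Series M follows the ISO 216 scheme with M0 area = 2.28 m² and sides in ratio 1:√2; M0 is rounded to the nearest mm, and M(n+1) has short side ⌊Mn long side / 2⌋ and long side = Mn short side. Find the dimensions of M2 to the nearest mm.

635 × 898 mm

Let M0's short side be w mm. w · w√2 = 2.28 m² = 2,280,000 mm², so w ≈ 1269.7 mm and w√2 ≈ 1795.7 mm → M0 = 1270 × 1796 mm.
M1: ⌊1796/2⌋ × 1270 = 898 × 1270 mm
M2: ⌊1270/2⌋ × 898 = 635 × 898 mm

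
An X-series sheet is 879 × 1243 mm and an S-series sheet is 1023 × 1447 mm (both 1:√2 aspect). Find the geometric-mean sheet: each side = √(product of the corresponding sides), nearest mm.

Short side: √(879 · 1023) = √899217 ≈ 948.3 → 948 mm
Long side: √(1243 · 1447) = √1798621 ≈ 1341.1 → 1341 mm

948 × 1341 mm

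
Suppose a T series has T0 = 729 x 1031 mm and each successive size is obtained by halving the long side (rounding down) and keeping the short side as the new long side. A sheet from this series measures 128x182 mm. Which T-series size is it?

T5

T0: 729 × 1031 mm
T1: 515 × 729 mm
T2: 364 × 515 mm
T3: 257 × 364 mm
T4: 182 × 257 mm
T5: 128 × 182 mm
T6: 91 × 128 mm
→ matches T5.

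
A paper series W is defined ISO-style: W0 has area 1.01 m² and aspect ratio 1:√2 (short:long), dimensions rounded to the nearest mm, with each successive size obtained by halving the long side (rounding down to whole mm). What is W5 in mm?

149 × 211 mm

Let W0's short side be w mm. w · w√2 = 1.01 m² = 1,010,000 mm², so w ≈ 845.1 mm and w√2 ≈ 1195.1 mm → W0 = 845 × 1195 mm.
W1: ⌊1195/2⌋ × 845 = 597 × 845 mm
W2: ⌊845/2⌋ × 597 = 422 × 597 mm
W3: ⌊597/2⌋ × 422 = 298 × 422 mm
W4: ⌊422/2⌋ × 298 = 211 × 298 mm
W5: ⌊298/2⌋ × 211 = 149 × 211 mm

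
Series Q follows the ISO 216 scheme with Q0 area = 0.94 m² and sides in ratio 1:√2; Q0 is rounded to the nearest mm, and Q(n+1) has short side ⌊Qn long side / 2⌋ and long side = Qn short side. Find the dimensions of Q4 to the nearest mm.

203 × 288 mm

Let Q0's short side be w mm. w · w√2 = 0.94 m² = 940,000 mm², so w ≈ 815.3 mm and w√2 ≈ 1153.0 mm → Q0 = 815 × 1153 mm.
Q1: ⌊1153/2⌋ × 815 = 576 × 815 mm
Q2: ⌊815/2⌋ × 576 = 407 × 576 mm
Q3: ⌊576/2⌋ × 407 = 288 × 407 mm
Q4: ⌊407/2⌋ × 288 = 203 × 288 mm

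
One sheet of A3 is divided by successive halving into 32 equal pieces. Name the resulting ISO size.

A8

32 = 2^5, so 5 halving steps.
A3 → A4 → … → A8 after 5 steps.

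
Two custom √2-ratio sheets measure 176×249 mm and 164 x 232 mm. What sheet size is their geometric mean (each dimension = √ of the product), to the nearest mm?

Short side: √(176 · 164) = √28864 ≈ 169.9 → 170 mm
Long side: √(249 · 232) = √57768 ≈ 240.3 → 240 mm

170 × 240 mm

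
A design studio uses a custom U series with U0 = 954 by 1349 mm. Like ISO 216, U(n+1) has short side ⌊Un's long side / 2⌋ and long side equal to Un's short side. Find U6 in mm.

119 × 168 mm

U1: ⌊1349/2⌋ × 954 = 674 × 954 mm
U2: ⌊954/2⌋ × 674 = 477 × 674 mm
U3: ⌊674/2⌋ × 477 = 337 × 477 mm
U4: ⌊477/2⌋ × 337 = 238 × 337 mm
U5: ⌊337/2⌋ × 238 = 168 × 238 mm
U6: ⌊238/2⌋ × 168 = 119 × 168 mm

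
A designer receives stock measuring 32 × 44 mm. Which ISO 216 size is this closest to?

B10 (31 × 44 mm)

Aspect ratio 44/32 ≈ 1.375 (ISO target is √2 ≈ 1.414).
In the B-series (B0 = 1000 × 1414 mm): B10 = 31 × 44 mm.
Off by 1 mm total — nearest standard size.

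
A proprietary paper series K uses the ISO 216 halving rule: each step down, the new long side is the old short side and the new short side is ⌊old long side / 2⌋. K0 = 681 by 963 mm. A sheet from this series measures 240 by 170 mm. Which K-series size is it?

K0: 681 × 963 mm
K1: 481 × 681 mm
K2: 340 × 481 mm
K3: 240 × 340 mm
K4: 170 × 240 mm
K5: 120 × 170 mm
→ matches K4.

K4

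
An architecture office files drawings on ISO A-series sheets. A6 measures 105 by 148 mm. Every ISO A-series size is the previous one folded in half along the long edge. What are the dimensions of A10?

26 × 37 mm

A7: ⌊148/2⌋ × 105 = 74 × 105 mm
A8: ⌊105/2⌋ × 74 = 52 × 74 mm
A9: ⌊74/2⌋ × 52 = 37 × 52 mm
A10: ⌊52/2⌋ × 37 = 26 × 37 mm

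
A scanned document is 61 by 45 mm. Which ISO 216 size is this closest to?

Aspect ratio 61/45 ≈ 1.356 (ISO target is √2 ≈ 1.414).
In the B-series (B0 = 1000 × 1414 mm): B9 = 44 × 62 mm.
Off by 2 mm total — nearest standard size.

B9 (44 × 62 mm)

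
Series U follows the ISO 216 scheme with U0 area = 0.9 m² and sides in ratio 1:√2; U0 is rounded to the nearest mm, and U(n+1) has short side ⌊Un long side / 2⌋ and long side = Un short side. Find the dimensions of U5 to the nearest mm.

141 × 199 mm

Let U0's short side be w mm. w · w√2 = 0.9 m² = 900,000 mm², so w ≈ 797.7 mm and w√2 ≈ 1128.2 mm → U0 = 798 × 1128 mm.
U1: ⌊1128/2⌋ × 798 = 564 × 798 mm
U2: ⌊798/2⌋ × 564 = 399 × 564 mm
U3: ⌊564/2⌋ × 399 = 282 × 399 mm
U4: ⌊399/2⌋ × 282 = 199 × 282 mm
U5: ⌊282/2⌋ × 199 = 141 × 199 mm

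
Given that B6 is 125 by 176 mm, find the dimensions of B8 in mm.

B7: ⌊176/2⌋ × 125 = 88 × 125 mm
B8: ⌊125/2⌋ × 88 = 62 × 88 mm

62 × 88 mm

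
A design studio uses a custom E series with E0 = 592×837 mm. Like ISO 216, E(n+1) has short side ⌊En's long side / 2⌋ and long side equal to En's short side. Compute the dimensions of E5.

104 × 148 mm

E1: ⌊837/2⌋ × 592 = 418 × 592 mm
E2: ⌊592/2⌋ × 418 = 296 × 418 mm
E3: ⌊418/2⌋ × 296 = 209 × 296 mm
E4: ⌊296/2⌋ × 209 = 148 × 209 mm
E5: ⌊209/2⌋ × 148 = 104 × 148 mm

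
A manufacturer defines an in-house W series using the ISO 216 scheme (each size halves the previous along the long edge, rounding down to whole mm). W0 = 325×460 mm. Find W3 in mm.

W1: ⌊460/2⌋ × 325 = 230 × 325 mm
W2: ⌊325/2⌋ × 230 = 162 × 230 mm
W3: ⌊230/2⌋ × 162 = 115 × 162 mm

115 × 162 mm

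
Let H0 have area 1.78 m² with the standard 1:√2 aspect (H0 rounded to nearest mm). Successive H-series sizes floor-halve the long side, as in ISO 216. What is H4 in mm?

280 × 396 mm

Let H0's short side be w mm. w · w√2 = 1.78 m² = 1,780,000 mm², so w ≈ 1121.9 mm and w√2 ≈ 1586.6 mm → H0 = 1122 × 1587 mm.
H1: ⌊1587/2⌋ × 1122 = 793 × 1122 mm
H2: ⌊1122/2⌋ × 793 = 561 × 793 mm
H3: ⌊793/2⌋ × 561 = 396 × 561 mm
H4: ⌊561/2⌋ × 396 = 280 × 396 mm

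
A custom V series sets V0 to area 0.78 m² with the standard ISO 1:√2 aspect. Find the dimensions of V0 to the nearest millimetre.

743 × 1050 mm

Let the short side be w mm. Then w · w√2 = 0.78 m² = 780,000 mm².
w² = 780,000/√2, so w ≈ 742.7 mm; long side = w√2 ≈ 1050.3 mm.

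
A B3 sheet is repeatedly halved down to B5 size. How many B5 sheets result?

4

Each ISO step halves the sheet: 1 × B3 → 2 × B4 → 4 × B5
From B3 to B5 is 2 halving steps: 2^2 = 4.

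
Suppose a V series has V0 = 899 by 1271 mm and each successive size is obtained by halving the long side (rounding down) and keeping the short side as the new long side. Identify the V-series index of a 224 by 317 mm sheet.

V4

V0: 899 × 1271 mm
V1: 635 × 899 mm
V2: 449 × 635 mm
V3: 317 × 449 mm
V4: 224 × 317 mm
V5: 158 × 224 mm
→ matches V4.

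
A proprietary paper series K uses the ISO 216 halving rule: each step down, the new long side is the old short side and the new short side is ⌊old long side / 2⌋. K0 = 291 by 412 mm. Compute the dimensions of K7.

25 × 36 mm

K1 = 206 × 291 mm (from K0 by 1 halving).
K2: ⌊291/2⌋ × 206 = 145 × 206 mm
K3: ⌊206/2⌋ × 145 = 103 × 145 mm
K4: ⌊145/2⌋ × 103 = 72 × 103 mm
K5: ⌊103/2⌋ × 72 = 51 × 72 mm
K6: ⌊72/2⌋ × 51 = 36 × 51 mm
K7: ⌊51/2⌋ × 36 = 25 × 36 mm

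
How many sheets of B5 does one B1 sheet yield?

16

Each ISO step halves the sheet: 1 × B1 → 2 × B2 → 4 × B3 → 8 × B4 → …
From B1 to B5 is 4 halving steps: 2^4 = 16.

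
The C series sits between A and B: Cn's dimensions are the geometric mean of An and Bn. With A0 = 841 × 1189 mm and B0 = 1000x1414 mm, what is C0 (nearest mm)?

Short side: √(841 · 1000) = √841000 ≈ 917.1 → 917 mm
Long side: √(1189 · 1414) = √1681246 ≈ 1296.6 → 1297 mm

917 × 1297 mm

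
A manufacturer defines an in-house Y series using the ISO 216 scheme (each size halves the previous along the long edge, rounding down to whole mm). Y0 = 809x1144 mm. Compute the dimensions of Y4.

Y1: ⌊1144/2⌋ × 809 = 572 × 809 mm
Y2: ⌊809/2⌋ × 572 = 404 × 572 mm
Y3: ⌊572/2⌋ × 404 = 286 × 404 mm
Y4: ⌊404/2⌋ × 286 = 202 × 286 mm

202 × 286 mm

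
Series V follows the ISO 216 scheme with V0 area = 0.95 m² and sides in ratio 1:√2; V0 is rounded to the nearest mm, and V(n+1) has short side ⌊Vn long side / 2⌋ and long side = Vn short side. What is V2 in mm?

410 × 579 mm

Let V0's short side be w mm. w · w√2 = 0.95 m² = 950,000 mm², so w ≈ 819.6 mm and w√2 ≈ 1159.1 mm → V0 = 820 × 1159 mm.
V1: ⌊1159/2⌋ × 820 = 579 × 820 mm
V2: ⌊820/2⌋ × 579 = 410 × 579 mm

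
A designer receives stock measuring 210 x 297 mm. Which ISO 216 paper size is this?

A4 (210 × 297 mm)

Aspect ratio 297/210 ≈ 1.414 — close to the ISO √2 ≈ 1.414.
In the A-series (A0 area = 1 m²): A4 = 210 × 297 mm.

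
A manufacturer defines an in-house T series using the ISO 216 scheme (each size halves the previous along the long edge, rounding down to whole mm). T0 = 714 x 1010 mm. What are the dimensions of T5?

T1: ⌊1010/2⌋ × 714 = 505 × 714 mm
T2: ⌊714/2⌋ × 505 = 357 × 505 mm
T3: ⌊505/2⌋ × 357 = 252 × 357 mm
T4: ⌊357/2⌋ × 252 = 178 × 252 mm
T5: ⌊252/2⌋ × 178 = 126 × 178 mm

126 × 178 mm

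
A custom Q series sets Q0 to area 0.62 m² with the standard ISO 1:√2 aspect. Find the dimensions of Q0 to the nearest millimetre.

662 × 936 mm

Let the short side be w mm. Then w · w√2 = 0.62 m² = 620,000 mm².
w² = 620,000/√2, so w ≈ 662.1 mm; long side = w√2 ≈ 936.4 mm.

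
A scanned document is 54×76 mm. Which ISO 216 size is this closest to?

Aspect ratio 76/54 ≈ 1.407 — close to the ISO √2 ≈ 1.414.
In the A-series (A0 area = 1 m²): A8 = 52 × 74 mm.
Off by 4 mm total — nearest standard size.

A8 (52 × 74 mm)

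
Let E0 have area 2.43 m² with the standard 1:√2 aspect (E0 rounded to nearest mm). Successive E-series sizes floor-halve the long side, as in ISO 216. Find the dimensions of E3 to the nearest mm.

463 × 655 mm

Let E0's short side be w mm. w · w√2 = 2.43 m² = 2,430,000 mm², so w ≈ 1310.8 mm and w√2 ≈ 1853.8 mm → E0 = 1311 × 1854 mm.
E1: ⌊1854/2⌋ × 1311 = 927 × 1311 mm
E2: ⌊1311/2⌋ × 927 = 655 × 927 mm
E3: ⌊927/2⌋ × 655 = 463 × 655 mm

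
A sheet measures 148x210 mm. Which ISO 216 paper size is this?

A5 (148 × 210 mm)

Aspect ratio 210/148 ≈ 1.419 — close to the ISO √2 ≈ 1.414.
In the A-series (A0 area = 1 m²): A5 = 148 × 210 mm.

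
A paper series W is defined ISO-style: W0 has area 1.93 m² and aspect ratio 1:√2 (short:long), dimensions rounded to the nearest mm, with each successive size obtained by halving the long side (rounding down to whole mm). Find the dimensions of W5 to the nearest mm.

206 × 292 mm

Let W0's short side be w mm. w · w√2 = 1.93 m² = 1,930,000 mm², so w ≈ 1168.2 mm and w√2 ≈ 1652.1 mm → W0 = 1168 × 1652 mm.
W1: ⌊1652/2⌋ × 1168 = 826 × 1168 mm
W2: ⌊1168/2⌋ × 826 = 584 × 826 mm
W3: ⌊826/2⌋ × 584 = 413 × 584 mm
W4: ⌊584/2⌋ × 413 = 292 × 413 mm
W5: ⌊413/2⌋ × 292 = 206 × 292 mm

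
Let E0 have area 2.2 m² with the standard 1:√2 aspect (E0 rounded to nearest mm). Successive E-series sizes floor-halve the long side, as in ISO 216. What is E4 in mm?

Let E0's short side be w mm. w · w√2 = 2.2 m² = 2,200,000 mm², so w ≈ 1247.3 mm and w√2 ≈ 1763.9 mm → E0 = 1247 × 1764 mm.
E1: ⌊1764/2⌋ × 1247 = 882 × 1247 mm
E2: ⌊1247/2⌋ × 882 = 623 × 882 mm
E3: ⌊882/2⌋ × 623 = 441 × 623 mm
E4: ⌊623/2⌋ × 441 = 311 × 441 mm

311 × 441 mm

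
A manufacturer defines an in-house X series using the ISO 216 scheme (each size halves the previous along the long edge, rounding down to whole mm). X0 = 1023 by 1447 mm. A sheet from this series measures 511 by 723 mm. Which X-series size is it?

X2

X0: 1023 × 1447 mm
X1: 723 × 1023 mm
X2: 511 × 723 mm
X3: 361 × 511 mm
→ matches X2.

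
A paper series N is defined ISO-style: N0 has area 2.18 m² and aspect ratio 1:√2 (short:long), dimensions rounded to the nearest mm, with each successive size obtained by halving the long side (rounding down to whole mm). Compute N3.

Let N0's short side be w mm. w · w√2 = 2.18 m² = 2,180,000 mm², so w ≈ 1241.6 mm and w√2 ≈ 1755.8 mm → N0 = 1242 × 1756 mm.
N1: ⌊1756/2⌋ × 1242 = 878 × 1242 mm
N2: ⌊1242/2⌋ × 878 = 621 × 878 mm
N3: ⌊878/2⌋ × 621 = 439 × 621 mm

439 × 621 mm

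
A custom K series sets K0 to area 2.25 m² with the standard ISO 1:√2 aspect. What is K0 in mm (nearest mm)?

Let the short side be w mm. Then w · w√2 = 2.25 m² = 2,250,000 mm².
w² = 2,250,000/√2, so w ≈ 1261.3 mm; long side = w√2 ≈ 1783.8 mm.

1261 × 1784 mm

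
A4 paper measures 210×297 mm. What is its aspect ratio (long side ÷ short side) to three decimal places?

1.414

297 / 210 = 1.414
Matches √2 ≈ 1.414 — the ISO 216 defining ratio.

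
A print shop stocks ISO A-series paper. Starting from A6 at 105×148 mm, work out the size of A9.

37 × 52 mm

A7: ⌊148/2⌋ × 105 = 74 × 105 mm
A8: ⌊105/2⌋ × 74 = 52 × 74 mm
A9: ⌊74/2⌋ × 52 = 37 × 52 mm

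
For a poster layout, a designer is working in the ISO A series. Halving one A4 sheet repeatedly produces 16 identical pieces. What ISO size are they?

A8

16 = 2^4, so 4 halving steps.
A4 → A5 → … → A8 after 4 steps.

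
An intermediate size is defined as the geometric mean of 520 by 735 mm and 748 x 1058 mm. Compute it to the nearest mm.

Short side: √(520 · 748) = √388960 ≈ 623.7 → 624 mm
Long side: √(735 · 1058) = √777630 ≈ 881.8 → 882 mm

624 × 882 mm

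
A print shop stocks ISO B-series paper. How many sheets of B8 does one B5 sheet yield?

8

B5 = 176 × 250 mm; B8 = 62 × 88 mm.
Each halving step doubles the count; 3 steps from B5 to B8.
2^3 = 8.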